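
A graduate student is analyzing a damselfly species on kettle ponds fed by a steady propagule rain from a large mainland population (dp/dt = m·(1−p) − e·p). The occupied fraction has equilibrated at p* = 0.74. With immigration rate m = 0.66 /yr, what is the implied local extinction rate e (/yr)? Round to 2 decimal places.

0.23

At equilibrium m(1−p*) = e·p*, so e = m(1−p*)/p*.
e = 0.66 × 0.2600 / 0.74 = 0.2319.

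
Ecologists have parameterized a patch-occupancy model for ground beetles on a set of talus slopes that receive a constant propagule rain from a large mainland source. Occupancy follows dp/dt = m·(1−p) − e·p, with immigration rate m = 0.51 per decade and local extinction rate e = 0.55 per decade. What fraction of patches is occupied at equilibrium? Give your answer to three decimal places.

0.481

At equilibrium the propagule rain into empty patches balances local extinction: m(1−p*) = e·p*.
p* = m/(m+e) = 0.51/(0.51+0.55) = 0.51/1.0600 = 0.4811.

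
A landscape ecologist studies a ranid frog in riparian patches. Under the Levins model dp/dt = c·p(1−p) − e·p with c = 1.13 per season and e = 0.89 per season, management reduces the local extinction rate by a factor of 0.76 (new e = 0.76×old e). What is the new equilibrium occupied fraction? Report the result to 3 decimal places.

Before: p* = 1 − 0.89/1.13 = 0.2124.
After the change, c = 1.13, e = 0.6764, so p* = 1 − 0.6764/1.13 = 0.4014.

0.401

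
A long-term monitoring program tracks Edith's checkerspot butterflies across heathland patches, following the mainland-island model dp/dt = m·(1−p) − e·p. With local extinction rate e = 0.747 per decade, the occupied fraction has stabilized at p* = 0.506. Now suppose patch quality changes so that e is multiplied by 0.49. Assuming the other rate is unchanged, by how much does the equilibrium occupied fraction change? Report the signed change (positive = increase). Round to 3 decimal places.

0.170

Balance m(1−p*) = e·p* gives m = e·p*/(1−p*) = 0.747×0.50600/0.49400 = 0.76515.
New p* = m/(m+e) = 0.76515/(0.76515+0.36603) = 0.67642.
Δp* = 0.67642 − 0.50600 = +0.17042.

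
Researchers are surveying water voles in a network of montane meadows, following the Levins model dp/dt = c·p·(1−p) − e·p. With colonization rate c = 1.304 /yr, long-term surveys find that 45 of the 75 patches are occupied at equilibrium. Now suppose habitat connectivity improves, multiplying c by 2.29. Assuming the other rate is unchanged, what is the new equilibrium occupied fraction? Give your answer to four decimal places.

Observed p* = 45/75 = 0.60000.
Balance c(1−p*) = e gives e = 1.304×(1 − 0.60000) = 0.52160.
New p* = 1 − e/c = 1 − 0.52160/2.98616 = 0.82533.

0.8253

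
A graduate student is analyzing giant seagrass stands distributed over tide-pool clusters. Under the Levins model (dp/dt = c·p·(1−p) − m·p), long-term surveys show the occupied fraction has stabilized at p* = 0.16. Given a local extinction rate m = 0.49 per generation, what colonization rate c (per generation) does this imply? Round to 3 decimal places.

0.583

At equilibrium c(1−p*) = m, so c = m/(1−p*).
c = 0.49/(1 − 0.16) = 0.49/0.8400 = 0.5833.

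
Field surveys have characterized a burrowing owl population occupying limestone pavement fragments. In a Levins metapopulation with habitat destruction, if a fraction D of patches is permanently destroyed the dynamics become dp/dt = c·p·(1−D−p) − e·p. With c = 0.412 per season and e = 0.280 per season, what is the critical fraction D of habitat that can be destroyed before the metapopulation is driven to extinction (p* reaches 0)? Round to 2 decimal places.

The nontrivial equilibrium is p* = (1−D) − e/c; extinction occurs when this hits zero.
So D_crit = 1 − e/c = 1 − 0.280/0.412 = 1 − 0.6796 = 0.3204.
This equals the undisturbed p*, a classic result of Lande's extension.

0.32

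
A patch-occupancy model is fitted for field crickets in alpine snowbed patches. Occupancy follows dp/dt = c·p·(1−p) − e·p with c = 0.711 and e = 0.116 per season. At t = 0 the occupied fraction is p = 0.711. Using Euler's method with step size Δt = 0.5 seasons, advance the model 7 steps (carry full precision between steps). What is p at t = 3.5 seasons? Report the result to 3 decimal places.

0.824

Update rule: p ← p + [c·p·(1−p) − e·p]·Δt with Δt = 0.5.
step 1: Δp = +0.03181, p = 0.74281
step 2: Δp = +0.02483, p = 0.76764
step 3: Δp = +0.01889, p = 0.78653
step 4: Δp = +0.01407, p = 0.80060
step 5: Δp = +0.01032, p = 0.81092
step 6: Δp = +0.00748, p = 0.81839
step 7: Δp = +0.00537, p = 0.82376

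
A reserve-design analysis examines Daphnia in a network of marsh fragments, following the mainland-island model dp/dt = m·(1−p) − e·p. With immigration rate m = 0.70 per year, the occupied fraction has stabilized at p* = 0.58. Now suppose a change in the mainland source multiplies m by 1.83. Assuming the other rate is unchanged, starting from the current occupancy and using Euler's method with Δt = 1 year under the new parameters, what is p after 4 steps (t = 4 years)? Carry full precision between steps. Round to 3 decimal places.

Balance m(1−p*) = e·p* gives e = m(1−p*)/p* = 0.70×0.42000/0.58000 = 0.50690.
Starting from p₀ = 0.58000; update p ← p + (dp/dt)·Δt with the new parameters.
p: 0.58000 → 0.82402  (Δp = +0.24402)
p: 0.82402 → 0.63176  (Δp = -0.19226)
p: 0.63176 → 0.78324  (Δp = +0.15148)
p: 0.78324 → 0.66389  (Δp = -0.11935)

0.664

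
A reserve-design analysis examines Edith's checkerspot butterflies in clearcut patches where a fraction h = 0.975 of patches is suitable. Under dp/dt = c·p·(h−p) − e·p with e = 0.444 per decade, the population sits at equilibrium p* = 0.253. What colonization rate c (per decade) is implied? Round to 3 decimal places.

0.615

At equilibrium c(h−p*) = e, so c = e/(h−p*).
c = 0.444/(0.975 − 0.253) = 0.444/0.7220 = 0.6150.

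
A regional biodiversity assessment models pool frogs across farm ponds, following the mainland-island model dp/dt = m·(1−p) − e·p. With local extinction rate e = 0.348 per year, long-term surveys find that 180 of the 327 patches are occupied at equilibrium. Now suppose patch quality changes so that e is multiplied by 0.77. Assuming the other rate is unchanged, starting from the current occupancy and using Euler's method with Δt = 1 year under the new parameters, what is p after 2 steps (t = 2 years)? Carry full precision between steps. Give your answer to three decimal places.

Observed p* = 180/327 = 0.55046.
Balance m(1−p*) = e·p* gives m = e·p*/(1−p*) = 0.348×0.55046/0.44954 = 0.42612.
Starting from p₀ = 0.55046; update p ← p + (dp/dt)·Δt with the new parameters.
  1  |  dp/dt·Δt = +0.044059  |  p_1 = 0.594517
  2  |  dp/dt·Δt = +0.013478  |  p_2 = 0.607996

0.608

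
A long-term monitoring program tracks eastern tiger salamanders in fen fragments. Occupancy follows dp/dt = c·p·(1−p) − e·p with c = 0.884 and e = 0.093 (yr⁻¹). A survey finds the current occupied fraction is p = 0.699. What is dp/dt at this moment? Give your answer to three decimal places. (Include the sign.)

0.121

Colonization term: c·p·(1−p) = 0.884×0.699×0.3010 = 0.18599.
Extinction term: e·p = 0.06501.
dp/dt = 0.18599 − 0.06501 = 0.12099.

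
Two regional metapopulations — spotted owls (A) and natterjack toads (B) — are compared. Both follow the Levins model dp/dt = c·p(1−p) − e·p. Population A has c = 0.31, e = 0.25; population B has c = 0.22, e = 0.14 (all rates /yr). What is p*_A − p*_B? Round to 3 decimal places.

-0.170

A: p*_A = 1 − 0.25/0.31 = 0.1935.
B: p*_B = 1 − 0.14/0.22 = 0.3636.
p*_A − p*_B = 0.1935 − 0.3636 = -0.1701.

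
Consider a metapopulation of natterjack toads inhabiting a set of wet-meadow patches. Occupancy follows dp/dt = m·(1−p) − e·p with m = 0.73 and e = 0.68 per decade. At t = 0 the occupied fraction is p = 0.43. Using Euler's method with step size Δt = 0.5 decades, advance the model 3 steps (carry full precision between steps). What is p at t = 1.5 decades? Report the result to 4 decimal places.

Update rule: p ← p + [m·(1−p) − e·p]·Δt with Δt = 0.5.
t = 0.5: p = 0.43000 + (+0.06185) = 0.49185
t = 1: p = 0.49185 + (+0.01825) = 0.51010
t = 1.5: p = 0.51010 + (+0.00538) = 0.51548

0.5155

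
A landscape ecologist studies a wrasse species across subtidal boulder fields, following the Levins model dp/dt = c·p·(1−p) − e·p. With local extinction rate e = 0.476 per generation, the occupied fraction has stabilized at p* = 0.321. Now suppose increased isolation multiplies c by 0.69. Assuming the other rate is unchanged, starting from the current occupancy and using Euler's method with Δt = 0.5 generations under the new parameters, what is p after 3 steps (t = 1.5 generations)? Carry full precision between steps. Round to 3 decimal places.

0.260

Balance c(1−p*) = e gives c = e/(1 − 0.32100) = 0.476/0.67900 = 0.70103.
Starting from p₀ = 0.32100; update p ← p + (dp/dt)·Δt with the new parameters.
t = 0.5: p = 0.32100 + (-0.02368) = 0.29732
t = 1: p = 0.29732 + (-0.02023) = 0.27708
t = 1.5: p = 0.27708 + (-0.01750) = 0.25958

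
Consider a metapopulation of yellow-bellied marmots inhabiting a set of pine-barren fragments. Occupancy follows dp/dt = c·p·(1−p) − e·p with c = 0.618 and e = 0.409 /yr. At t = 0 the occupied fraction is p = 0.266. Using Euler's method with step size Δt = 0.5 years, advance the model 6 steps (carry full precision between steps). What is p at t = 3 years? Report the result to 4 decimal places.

0.2962

Update rule: p ← p + [c·p·(1−p) − e·p]·Δt with Δt = 0.5.
step 1: Δp = +0.00593, p = 0.27193
step 2: Δp = +0.00557, p = 0.27750
step 3: Δp = +0.00520, p = 0.28270
step 4: Δp = +0.00485, p = 0.28755
step 5: Δp = +0.00450, p = 0.29205
step 6: Δp = +0.00416, p = 0.29621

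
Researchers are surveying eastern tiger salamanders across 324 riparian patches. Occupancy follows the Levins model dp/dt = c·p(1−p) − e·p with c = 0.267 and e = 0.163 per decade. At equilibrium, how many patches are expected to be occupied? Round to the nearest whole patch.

126

p* = 1 − e/c = 1 − 0.163/0.267 = 0.3895.
Expected occupied patches = N × p* = 324 × 0.3895 = 126.20 ≈ 126.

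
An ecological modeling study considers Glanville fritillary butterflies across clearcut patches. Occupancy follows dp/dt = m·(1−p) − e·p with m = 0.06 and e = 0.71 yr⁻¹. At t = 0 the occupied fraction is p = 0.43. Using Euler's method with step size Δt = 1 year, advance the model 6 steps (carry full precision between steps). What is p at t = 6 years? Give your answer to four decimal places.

0.0780

Update rule: p ← p + [m·(1−p) − e·p]·Δt with Δt = 1.
t = 1: p = 0.43000 + (-0.27110) = 0.15890
t = 2: p = 0.15890 + (-0.06235) = 0.09655
t = 3: p = 0.09655 + (-0.01434) = 0.08221
t = 4: p = 0.08221 + (-0.00330) = 0.07891
t = 5: p = 0.07891 + (-0.00076) = 0.07815
t = 6: p = 0.07815 + (-0.00017) = 0.07797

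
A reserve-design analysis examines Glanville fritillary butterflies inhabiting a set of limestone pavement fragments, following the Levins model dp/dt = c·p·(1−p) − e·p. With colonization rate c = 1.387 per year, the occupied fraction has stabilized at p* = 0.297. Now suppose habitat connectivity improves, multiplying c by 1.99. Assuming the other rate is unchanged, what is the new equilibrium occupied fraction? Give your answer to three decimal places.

0.647

Balance c(1−p*) = e gives e = 1.387×(1 − 0.29700) = 0.97506.
New p* = 1 − e/c = 1 − 0.97506/2.76013 = 0.64673.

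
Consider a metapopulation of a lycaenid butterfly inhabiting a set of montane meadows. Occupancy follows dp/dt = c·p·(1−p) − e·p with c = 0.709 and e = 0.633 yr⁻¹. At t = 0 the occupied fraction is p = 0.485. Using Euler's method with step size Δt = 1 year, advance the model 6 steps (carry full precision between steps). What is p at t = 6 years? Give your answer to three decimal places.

Update rule: p ← p + [c·p·(1−p) − e·p]·Δt with Δt = 1.
t = 1: p = 0.48500 + (-0.12991) = 0.35509
t = 2: p = 0.35509 + (-0.06241) = 0.29268
t = 3: p = 0.29268 + (-0.03849) = 0.25419
t = 4: p = 0.25419 + (-0.02649) = 0.22770
t = 5: p = 0.22770 + (-0.01945) = 0.20824
t = 6: p = 0.20824 + (-0.01492) = 0.19332

0.193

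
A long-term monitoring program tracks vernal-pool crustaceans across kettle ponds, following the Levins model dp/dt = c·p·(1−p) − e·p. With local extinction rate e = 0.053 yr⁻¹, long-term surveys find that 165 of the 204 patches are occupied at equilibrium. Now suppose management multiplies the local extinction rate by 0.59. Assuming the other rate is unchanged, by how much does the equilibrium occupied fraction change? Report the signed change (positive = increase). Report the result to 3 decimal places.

0.078

Observed p* = 165/204 = 0.80882.
Balance c(1−p*) = e gives c = e/(1 − 0.80882) = 0.053/0.19118 = 0.27723.
New p* = 1 − e/c = 1 − 0.03127/0.27723 = 0.88721.
Δp* = 0.88721 − 0.80882 = +0.07839.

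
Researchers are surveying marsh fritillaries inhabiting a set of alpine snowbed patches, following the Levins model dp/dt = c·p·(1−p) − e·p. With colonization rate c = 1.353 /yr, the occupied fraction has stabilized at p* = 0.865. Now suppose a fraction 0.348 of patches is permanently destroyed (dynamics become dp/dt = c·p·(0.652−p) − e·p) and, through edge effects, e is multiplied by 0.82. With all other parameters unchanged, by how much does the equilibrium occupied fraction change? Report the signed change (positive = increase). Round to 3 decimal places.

Balance c(1−p*) = e gives e = 1.353×(1 − 0.86500) = 0.18266.
New p* = 0.652 − e/c = 0.652 − 0.14978/1.35300 = 0.54130.
Δp* = 0.54130 − 0.86500 = -0.32370.

-0.324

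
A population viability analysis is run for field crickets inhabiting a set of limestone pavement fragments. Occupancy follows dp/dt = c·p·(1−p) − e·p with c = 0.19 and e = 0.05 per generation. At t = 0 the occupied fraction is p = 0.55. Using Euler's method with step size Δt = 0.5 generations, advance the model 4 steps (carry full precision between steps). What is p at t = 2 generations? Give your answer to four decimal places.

0.5870

Update rule: p ← p + [c·p·(1−p) − e·p]·Δt with Δt = 0.5.
p: 0.55000 → 0.55976  (Δp = +0.00976)
p: 0.55976 → 0.56918  (Δp = +0.00942)
p: 0.56918 → 0.57825  (Δp = +0.00907)
p: 0.57825 → 0.58696  (Δp = +0.00871)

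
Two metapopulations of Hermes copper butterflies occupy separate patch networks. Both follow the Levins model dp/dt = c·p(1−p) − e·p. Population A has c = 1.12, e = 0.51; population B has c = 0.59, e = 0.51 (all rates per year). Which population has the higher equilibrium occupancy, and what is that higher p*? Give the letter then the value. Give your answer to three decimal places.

A, 0.545

A: p*_A = 1 − 0.51/1.12 = 0.5446.
B: p*_B = 1 − 0.51/0.59 = 0.1356.
A is higher at 0.5446.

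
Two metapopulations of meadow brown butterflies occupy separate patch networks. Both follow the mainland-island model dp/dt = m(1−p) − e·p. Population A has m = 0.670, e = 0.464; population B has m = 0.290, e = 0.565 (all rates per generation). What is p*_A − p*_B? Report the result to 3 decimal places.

0.252

A: p*_A = m/(m+e) = 0.670/1.1340 = 0.5908.
B: p*_B = 0.290/0.8550 = 0.3392.
p*_A − p*_B = 0.5908 − 0.3392 = 0.2516.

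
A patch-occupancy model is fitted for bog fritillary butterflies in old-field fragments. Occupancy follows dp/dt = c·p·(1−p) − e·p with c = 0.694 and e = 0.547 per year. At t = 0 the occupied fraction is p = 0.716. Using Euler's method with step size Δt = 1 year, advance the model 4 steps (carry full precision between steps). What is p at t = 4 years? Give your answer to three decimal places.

0.308

Update rule: p ← p + [c·p·(1−p) − e·p]·Δt with Δt = 1.
  1  |  dp/dt·Δt = -0.250531  |  p_1 = 0.465469
  2  |  dp/dt·Δt = -0.081939  |  p_2 = 0.383530
  3  |  dp/dt·Δt = -0.045705  |  p_3 = 0.337825
  4  |  dp/dt·Δt = -0.029543  |  p_4 = 0.308282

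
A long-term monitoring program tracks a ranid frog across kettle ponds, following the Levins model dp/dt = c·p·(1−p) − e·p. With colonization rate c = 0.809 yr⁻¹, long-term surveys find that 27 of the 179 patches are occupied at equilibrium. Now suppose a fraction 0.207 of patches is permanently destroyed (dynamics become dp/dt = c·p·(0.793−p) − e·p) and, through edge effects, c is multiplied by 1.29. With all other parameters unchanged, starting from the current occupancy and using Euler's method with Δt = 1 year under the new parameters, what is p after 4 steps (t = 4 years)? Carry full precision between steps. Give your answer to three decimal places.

Observed p* = 27/179 = 0.15084.
Balance c(1−p*) = e gives e = 0.809×(1 − 0.15084) = 0.68697.
Starting from p₀ = 0.15084; update p ← p + (dp/dt)·Δt with the new parameters.
  1  |  dp/dt·Δt = -0.002535  |  p_1 = 0.148303
  2  |  dp/dt·Δt = -0.002100  |  p_2 = 0.146203
  3  |  dp/dt·Δt = -0.001750  |  p_3 = 0.144453
  4  |  dp/dt·Δt = -0.001465  |  p_4 = 0.142988

0.143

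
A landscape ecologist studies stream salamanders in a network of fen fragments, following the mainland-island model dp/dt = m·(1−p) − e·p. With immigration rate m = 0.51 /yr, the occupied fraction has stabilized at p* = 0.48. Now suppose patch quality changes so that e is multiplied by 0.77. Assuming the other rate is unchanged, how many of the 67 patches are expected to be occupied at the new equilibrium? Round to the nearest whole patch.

37

Balance m(1−p*) = e·p* gives e = m(1−p*)/p* = 0.51×0.52000/0.48000 = 0.55250.
New p* = m/(m+e) = 0.51000/(0.51000+0.42542) = 0.54521.
Expected occupied = 67 × 0.54521 = 36.53 ≈ 37.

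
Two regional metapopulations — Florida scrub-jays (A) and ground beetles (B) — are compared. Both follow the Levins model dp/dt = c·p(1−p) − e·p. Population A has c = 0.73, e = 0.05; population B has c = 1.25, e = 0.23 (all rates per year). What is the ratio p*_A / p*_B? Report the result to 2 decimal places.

A: p*_A = 1 − 0.05/0.73 = 0.9315.
B: p*_B = 1 − 0.23/1.25 = 0.8160.
p*_A / p*_B = 0.9315/0.8160 = 1.1416.

1.14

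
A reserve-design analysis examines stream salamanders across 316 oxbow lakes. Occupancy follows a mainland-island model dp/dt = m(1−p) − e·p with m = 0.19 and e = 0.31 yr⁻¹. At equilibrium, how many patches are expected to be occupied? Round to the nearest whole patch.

p* = m/(m+e) = 0.19/0.5000 = 0.3800.
Expected occupied patches = N × p* = 316 × 0.3800 = 120.08 ≈ 120.

120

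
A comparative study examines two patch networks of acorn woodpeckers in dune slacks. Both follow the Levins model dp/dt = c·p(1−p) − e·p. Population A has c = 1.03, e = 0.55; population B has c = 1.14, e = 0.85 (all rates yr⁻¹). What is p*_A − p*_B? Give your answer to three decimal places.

A: p*_A = 1 − 0.55/1.03 = 0.4660.
B: p*_B = 1 − 0.85/1.14 = 0.2544.
p*_A − p*_B = 0.4660 − 0.2544 = 0.2116.

0.212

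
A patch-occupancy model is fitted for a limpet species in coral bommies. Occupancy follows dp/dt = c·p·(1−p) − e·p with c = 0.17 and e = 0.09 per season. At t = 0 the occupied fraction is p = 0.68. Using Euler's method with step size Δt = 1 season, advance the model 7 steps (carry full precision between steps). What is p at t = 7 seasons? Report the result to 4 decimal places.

Update rule: p ← p + [c·p·(1−p) − e·p]·Δt with Δt = 1.
  1  |  dp/dt·Δt = -0.024208  |  p_1 = 0.655792
  2  |  dp/dt·Δt = -0.020647  |  p_2 = 0.635145
  3  |  dp/dt·Δt = -0.017768  |  p_3 = 0.617377
  4  |  dp/dt·Δt = -0.015406  |  p_4 = 0.601971
  5  |  dp/dt·Δt = -0.013445  |  p_5 = 0.588526
  6  |  dp/dt·Δt = -0.011800  |  p_6 = 0.576726
  7  |  dp/dt·Δt = -0.010406  |  p_7 = 0.566320

0.5663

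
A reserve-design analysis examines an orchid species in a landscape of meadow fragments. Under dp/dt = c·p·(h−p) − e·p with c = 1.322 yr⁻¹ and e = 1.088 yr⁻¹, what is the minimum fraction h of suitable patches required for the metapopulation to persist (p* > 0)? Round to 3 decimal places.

p* = h − e/c is positive only when h > e/c.
h_min = e/c = 1.088/1.322 = 0.8230.

0.823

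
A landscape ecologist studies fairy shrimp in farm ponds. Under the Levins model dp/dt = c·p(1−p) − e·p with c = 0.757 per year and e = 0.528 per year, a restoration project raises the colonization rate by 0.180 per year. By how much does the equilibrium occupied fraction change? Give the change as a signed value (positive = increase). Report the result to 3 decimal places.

0.134

Before: p* = 1 − 0.528/0.757 = 0.3025.
After the change, c = 0.937, e = 0.528, so p* = 1 − 0.528/0.937 = 0.4365.
Δp* = 0.4365 − 0.3025 = +0.1340.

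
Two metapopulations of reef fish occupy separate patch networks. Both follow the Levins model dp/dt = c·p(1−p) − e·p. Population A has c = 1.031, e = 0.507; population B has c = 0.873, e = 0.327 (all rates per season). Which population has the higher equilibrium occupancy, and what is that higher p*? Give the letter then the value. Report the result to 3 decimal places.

B, 0.625

A: p*_A = 1 − 0.507/1.031 = 0.5082.
B: p*_B = 1 − 0.327/0.873 = 0.6254.
B is higher at 0.6254.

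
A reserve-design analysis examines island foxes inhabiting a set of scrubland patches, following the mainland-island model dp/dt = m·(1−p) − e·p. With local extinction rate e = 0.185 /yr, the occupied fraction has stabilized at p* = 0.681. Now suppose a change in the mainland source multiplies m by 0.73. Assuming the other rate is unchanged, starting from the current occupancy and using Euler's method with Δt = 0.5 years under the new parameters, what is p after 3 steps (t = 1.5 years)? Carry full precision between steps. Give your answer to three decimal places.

Balance m(1−p*) = e·p* gives m = e·p*/(1−p*) = 0.185×0.68100/0.31900 = 0.39494.
Starting from p₀ = 0.68100; update p ← p + (dp/dt)·Δt with the new parameters.
step 1: Δp = -0.01701, p = 0.66399
step 2: Δp = -0.01298, p = 0.65101
step 3: Δp = -0.00991, p = 0.64110

0.641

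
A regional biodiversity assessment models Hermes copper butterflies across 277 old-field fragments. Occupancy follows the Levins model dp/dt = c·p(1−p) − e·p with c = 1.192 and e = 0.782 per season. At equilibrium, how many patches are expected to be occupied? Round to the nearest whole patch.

95

p* = 1 − e/c = 1 − 0.782/1.192 = 0.3440.
Expected occupied patches = N × p* = 277 × 0.3440 = 95.28 ≈ 95.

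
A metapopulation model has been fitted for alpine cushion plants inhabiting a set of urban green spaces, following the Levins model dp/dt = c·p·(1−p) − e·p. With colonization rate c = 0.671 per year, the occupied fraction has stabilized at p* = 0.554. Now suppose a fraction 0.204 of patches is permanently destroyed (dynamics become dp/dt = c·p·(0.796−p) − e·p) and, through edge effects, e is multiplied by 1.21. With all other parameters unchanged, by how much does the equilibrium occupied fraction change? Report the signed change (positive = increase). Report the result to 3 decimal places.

Balance c(1−p*) = e gives e = 0.671×(1 − 0.55400) = 0.29927.
New p* = 0.796 − e/c = 0.796 − 0.36212/0.67100 = 0.25633.
Δp* = 0.25633 − 0.55400 = -0.29767.

-0.298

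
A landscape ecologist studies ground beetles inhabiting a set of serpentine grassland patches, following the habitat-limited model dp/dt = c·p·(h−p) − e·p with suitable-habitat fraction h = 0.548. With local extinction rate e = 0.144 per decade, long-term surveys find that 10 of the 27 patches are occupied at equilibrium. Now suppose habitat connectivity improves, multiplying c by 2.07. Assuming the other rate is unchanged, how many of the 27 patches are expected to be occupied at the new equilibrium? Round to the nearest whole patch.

12

Observed p* = 10/27 = 0.37037.
Balance c(h−p*) = e gives c = e/(0.548 − 0.37037) = 0.144/0.17763 = 0.81067.
New p* = 0.548 − e/c = 0.548 − 0.14400/1.67809 = 0.46219.
Expected occupied = 27 × 0.46219 = 12.48 ≈ 12.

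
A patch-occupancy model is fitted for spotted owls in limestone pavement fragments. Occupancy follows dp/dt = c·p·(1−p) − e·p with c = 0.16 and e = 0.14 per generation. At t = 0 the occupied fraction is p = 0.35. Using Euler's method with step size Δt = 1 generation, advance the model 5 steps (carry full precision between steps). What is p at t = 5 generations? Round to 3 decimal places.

0.297

Update rule: p ← p + [c·p·(1−p) − e·p]·Δt with Δt = 1.
t = 1: p = 0.35000 + (-0.01260) = 0.33740
t = 2: p = 0.33740 + (-0.01147) = 0.32593
t = 3: p = 0.32593 + (-0.01048) = 0.31546
t = 4: p = 0.31546 + (-0.00961) = 0.30584
t = 5: p = 0.30584 + (-0.00885) = 0.29699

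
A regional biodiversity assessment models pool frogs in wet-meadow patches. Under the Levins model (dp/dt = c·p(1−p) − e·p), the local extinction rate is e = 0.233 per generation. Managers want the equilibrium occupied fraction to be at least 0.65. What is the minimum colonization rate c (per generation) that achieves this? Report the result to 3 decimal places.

p* = 1 − e/c ≥ 0.65 requires e/c ≤ 0.3500, i.e. c ≥ e/0.3500.
c_min = 0.233/0.3500 = 0.6657.

0.666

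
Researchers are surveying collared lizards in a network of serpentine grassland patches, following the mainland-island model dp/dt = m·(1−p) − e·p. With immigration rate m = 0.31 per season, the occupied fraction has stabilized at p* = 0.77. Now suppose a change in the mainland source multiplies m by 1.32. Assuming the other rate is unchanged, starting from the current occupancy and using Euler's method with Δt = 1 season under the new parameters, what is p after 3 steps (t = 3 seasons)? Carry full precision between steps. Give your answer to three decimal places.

0.810

Balance m(1−p*) = e·p* gives e = m(1−p*)/p* = 0.31×0.23000/0.77000 = 0.09260.
Starting from p₀ = 0.77000; update p ← p + (dp/dt)·Δt with the new parameters.
  1  |  dp/dt·Δt = +0.022816  |  p_1 = 0.792816
  2  |  dp/dt·Δt = +0.011367  |  p_2 = 0.804183
  3  |  dp/dt·Δt = +0.005663  |  p_3 = 0.809846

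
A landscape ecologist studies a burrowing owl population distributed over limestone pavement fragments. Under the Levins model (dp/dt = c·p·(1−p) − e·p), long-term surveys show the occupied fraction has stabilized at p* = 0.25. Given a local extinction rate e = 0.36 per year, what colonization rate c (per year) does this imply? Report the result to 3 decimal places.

At equilibrium c(1−p*) = e, so c = e/(1−p*).
c = 0.36/(1 − 0.25) = 0.36/0.7500 = 0.4800.

0.480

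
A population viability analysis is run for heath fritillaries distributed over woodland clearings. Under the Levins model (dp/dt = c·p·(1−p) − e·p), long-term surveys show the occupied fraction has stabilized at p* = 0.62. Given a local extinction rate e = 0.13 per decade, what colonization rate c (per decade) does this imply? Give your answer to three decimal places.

0.342

At equilibrium c(1−p*) = e, so c = e/(1−p*).
c = 0.13/(1 − 0.62) = 0.13/0.3800 = 0.3421.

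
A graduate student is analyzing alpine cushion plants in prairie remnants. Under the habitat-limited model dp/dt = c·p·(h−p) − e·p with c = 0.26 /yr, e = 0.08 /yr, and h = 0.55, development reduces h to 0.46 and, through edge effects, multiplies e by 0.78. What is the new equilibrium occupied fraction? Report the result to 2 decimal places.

Before: p* = h − e/c = 0.55 − 0.08/0.26 = 0.55 − 0.3077 = 0.2423.
After: c = 0.26, e = 0.0624, h = 0.46; p* = 0.46 − 0.0624/0.26 = 0.2200.

0.22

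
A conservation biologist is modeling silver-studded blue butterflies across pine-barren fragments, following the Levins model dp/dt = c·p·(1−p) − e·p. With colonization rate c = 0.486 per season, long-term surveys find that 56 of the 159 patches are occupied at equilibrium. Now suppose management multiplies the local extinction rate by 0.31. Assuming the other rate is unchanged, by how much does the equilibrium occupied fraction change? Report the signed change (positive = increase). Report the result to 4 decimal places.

Observed p* = 56/159 = 0.35220.
Balance c(1−p*) = e gives e = 0.486×(1 − 0.35220) = 0.31483.
New p* = 1 − e/c = 1 − 0.09760/0.48600 = 0.79918.
Δp* = 0.79918 − 0.35220 = +0.44698.

0.4470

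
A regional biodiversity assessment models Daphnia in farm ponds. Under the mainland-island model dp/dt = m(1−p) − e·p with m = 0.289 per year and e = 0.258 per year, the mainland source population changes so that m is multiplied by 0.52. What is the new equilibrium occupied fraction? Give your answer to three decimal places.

0.368

Before: p* = 0.289/(0.289+0.258) = 0.5283.
After: m = 0.15028, e = 0.258; p* = 0.15028/0.4083 = 0.3681.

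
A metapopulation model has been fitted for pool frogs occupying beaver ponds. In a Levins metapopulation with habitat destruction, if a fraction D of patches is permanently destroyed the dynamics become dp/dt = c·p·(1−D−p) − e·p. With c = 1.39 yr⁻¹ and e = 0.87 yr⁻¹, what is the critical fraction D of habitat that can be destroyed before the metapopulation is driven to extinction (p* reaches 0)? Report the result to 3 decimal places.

The nontrivial equilibrium is p* = (1−D) − e/c; extinction occurs when this hits zero.
So D_crit = 1 − e/c = 1 − 0.87/1.39 = 1 − 0.6259 = 0.3741.
Note this equals the original equilibrium occupancy — the Levins extinction-debt result.

0.374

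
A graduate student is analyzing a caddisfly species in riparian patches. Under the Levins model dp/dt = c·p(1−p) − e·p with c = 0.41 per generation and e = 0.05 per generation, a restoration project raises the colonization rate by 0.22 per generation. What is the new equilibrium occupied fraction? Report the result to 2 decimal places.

Before: p* = 1 − 0.05/0.41 = 0.8780.
After the change, c = 0.63, e = 0.05, so p* = 1 − 0.05/0.63 = 0.9206.

0.92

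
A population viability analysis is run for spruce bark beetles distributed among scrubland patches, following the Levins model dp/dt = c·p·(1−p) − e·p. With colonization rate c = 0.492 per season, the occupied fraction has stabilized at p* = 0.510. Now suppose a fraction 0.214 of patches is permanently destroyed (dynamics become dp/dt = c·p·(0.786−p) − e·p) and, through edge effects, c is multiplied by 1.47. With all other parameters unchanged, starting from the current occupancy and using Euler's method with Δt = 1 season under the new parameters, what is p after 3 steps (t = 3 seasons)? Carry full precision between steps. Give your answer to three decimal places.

0.468

Balance c(1−p*) = e gives e = 0.492×(1 − 0.51000) = 0.24108.
Starting from p₀ = 0.51000; update p ← p + (dp/dt)·Δt with the new parameters.
  1  |  dp/dt·Δt = -0.021148  |  p_1 = 0.488852
  2  |  dp/dt·Δt = -0.012794  |  p_2 = 0.476059
  3  |  dp/dt·Δt = -0.008054  |  p_3 = 0.468005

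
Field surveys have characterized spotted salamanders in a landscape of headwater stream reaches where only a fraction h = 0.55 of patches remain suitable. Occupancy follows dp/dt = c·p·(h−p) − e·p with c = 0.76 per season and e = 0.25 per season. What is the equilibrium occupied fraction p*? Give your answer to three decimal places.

Setting dp/dt = 0 and dividing by p* gives c·(h−p*) = e.
So p* = h − e/c = 0.55 − 0.25/0.76 = 0.55 − 0.3289 = 0.2211.

0.221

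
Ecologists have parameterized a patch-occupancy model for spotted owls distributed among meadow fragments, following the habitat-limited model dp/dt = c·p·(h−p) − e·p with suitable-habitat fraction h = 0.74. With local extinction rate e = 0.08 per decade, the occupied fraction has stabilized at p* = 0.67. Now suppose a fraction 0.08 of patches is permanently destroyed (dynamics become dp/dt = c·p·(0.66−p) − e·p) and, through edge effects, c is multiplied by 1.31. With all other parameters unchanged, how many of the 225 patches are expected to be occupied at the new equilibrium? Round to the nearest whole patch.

Balance c(h−p*) = e gives c = e/(0.74 − 0.67000) = 0.08/0.07000 = 1.14286.
New p* = 0.66 − e/c = 0.66 − 0.08000/1.49715 = 0.60657.
Expected occupied = 225 × 0.60657 = 136.48 ≈ 136.

136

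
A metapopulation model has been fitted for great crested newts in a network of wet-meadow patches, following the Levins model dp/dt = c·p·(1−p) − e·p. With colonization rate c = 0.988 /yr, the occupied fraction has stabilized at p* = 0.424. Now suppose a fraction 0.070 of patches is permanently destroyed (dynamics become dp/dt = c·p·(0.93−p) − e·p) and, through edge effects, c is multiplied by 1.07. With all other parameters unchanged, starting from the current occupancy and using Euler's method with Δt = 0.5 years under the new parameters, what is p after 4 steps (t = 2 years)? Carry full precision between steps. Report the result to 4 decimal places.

Balance c(1−p*) = e gives e = 0.988×(1 − 0.42400) = 0.56909.
Starting from p₀ = 0.42400; update p ← p + (dp/dt)·Δt with the new parameters.
t = 0.5: p = 0.42400 + (-0.00724) = 0.41676
t = 1: p = 0.41676 + (-0.00552) = 0.41123
t = 1.5: p = 0.41123 + (-0.00425) = 0.40698
t = 2: p = 0.40698 + (-0.00329) = 0.40369

0.4037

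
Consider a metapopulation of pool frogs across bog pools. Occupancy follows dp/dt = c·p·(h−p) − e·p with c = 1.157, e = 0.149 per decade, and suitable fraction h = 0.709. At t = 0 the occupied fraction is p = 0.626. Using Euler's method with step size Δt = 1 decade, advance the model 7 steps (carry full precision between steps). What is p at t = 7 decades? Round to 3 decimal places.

0.580

Update rule: p ← p + [c·p·(h−p) − e·p]·Δt with Δt = 1.
step 1: Δp = -0.03316, p = 0.59284
step 2: Δp = -0.00866, p = 0.58418
step 3: Δp = -0.00268, p = 0.58150
step 4: Δp = -0.00086, p = 0.58064
step 5: Δp = -0.00028, p = 0.58036
step 6: Δp = -0.00009, p = 0.58026
step 7: Δp = -0.00003, p = 0.58023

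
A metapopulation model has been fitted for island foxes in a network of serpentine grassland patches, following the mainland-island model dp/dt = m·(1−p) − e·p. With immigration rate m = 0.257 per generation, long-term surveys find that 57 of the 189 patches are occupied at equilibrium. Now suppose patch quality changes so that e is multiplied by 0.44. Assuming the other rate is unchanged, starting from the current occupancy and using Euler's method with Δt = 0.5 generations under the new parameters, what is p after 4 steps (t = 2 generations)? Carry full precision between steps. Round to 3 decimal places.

Observed p* = 57/189 = 0.30159.
Balance m(1−p*) = e·p* gives e = m(1−p*)/p* = 0.257×0.69841/0.30159 = 0.59516.
Starting from p₀ = 0.30159; update p ← p + (dp/dt)·Δt with the new parameters.
step 1: Δp = +0.05026, p = 0.35185
step 2: Δp = +0.03722, p = 0.38906
step 3: Δp = +0.02756, p = 0.41663
step 4: Δp = +0.02041, p = 0.43704

0.437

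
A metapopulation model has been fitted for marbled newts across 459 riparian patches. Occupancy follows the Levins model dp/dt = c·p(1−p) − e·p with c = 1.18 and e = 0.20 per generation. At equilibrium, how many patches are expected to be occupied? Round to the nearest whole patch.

381

p* = 1 − e/c = 1 − 0.20/1.18 = 0.8305.
Expected occupied patches = N × p* = 459 × 0.8305 = 381.20 ≈ 381.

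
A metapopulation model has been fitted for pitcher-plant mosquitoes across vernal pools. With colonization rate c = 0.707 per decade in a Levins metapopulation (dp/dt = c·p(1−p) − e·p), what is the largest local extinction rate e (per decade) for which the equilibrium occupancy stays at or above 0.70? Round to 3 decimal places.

0.212

1 − e/c ≥ 0.70 ⇒ e ≤ c(1 − 0.70) = 0.707 × 0.3000.
e_max = 0.2121.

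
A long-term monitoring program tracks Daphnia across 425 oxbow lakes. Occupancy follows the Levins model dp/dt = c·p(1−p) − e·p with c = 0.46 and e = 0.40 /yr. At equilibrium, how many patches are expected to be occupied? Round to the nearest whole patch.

55

p* = 1 − e/c = 1 − 0.40/0.46 = 0.1304.
Expected occupied patches = N × p* = 425 × 0.1304 = 55.43 ≈ 55.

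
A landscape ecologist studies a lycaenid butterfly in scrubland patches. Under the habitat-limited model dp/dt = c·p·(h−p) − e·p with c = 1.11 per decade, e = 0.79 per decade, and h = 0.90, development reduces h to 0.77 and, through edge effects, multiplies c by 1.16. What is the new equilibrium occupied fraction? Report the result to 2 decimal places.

Before: p* = h − e/c = 0.90 − 0.79/1.11 = 0.90 − 0.7117 = 0.1883.
After: c = 1.2876, e = 0.79, h = 0.77; p* = 0.77 − 0.79/1.2876 = 0.1565.

0.16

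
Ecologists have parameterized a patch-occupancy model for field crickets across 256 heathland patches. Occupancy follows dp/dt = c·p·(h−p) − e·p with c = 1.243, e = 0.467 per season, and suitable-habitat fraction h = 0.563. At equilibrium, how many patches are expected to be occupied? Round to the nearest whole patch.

p* = h − e/c = 0.563 − 0.3757 = 0.1873.
Expected occupied patches = N × p* = 256 × 0.1873 = 47.95 ≈ 48.

48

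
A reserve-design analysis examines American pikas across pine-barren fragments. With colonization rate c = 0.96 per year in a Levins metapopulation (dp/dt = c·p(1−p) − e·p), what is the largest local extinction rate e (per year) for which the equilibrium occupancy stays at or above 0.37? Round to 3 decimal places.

1 − e/c ≥ 0.37 ⇒ e ≤ c(1 − 0.37) = 0.96 × 0.6300.
e_max = 0.6048.

0.605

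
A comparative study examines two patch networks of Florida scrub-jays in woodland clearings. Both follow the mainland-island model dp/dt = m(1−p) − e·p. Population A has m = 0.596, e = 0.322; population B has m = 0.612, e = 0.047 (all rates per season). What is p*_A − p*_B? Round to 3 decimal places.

-0.279

A: p*_A = m/(m+e) = 0.596/0.9180 = 0.6492.
B: p*_B = 0.612/0.6590 = 0.9287.
p*_A − p*_B = 0.6492 − 0.9287 = -0.2794.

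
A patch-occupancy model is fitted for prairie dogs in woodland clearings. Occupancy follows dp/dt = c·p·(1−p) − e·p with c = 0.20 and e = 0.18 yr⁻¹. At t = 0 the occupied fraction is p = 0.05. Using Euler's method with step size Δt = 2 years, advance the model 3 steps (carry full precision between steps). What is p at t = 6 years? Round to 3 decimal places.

0.053

Update rule: p ← p + [c·p·(1−p) − e·p]·Δt with Δt = 2.
  1  |  dp/dt·Δt = +0.001000  |  p_1 = 0.051000
  2  |  dp/dt·Δt = +0.001000  |  p_2 = 0.052000
  3  |  dp/dt·Δt = +0.000998  |  p_3 = 0.052998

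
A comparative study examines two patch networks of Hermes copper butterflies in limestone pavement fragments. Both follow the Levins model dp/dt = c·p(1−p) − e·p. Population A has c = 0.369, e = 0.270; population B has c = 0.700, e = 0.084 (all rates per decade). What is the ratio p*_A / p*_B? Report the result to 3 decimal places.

A: p*_A = 1 − 0.270/0.369 = 0.2683.
B: p*_B = 1 − 0.084/0.700 = 0.8800.
p*_A / p*_B = 0.2683/0.8800 = 0.3049.

0.305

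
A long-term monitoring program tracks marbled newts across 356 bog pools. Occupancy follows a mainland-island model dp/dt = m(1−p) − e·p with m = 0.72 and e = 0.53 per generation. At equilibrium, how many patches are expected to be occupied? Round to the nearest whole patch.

205

p* = m/(m+e) = 0.72/1.2500 = 0.5760.
Expected occupied patches = N × p* = 356 × 0.5760 = 205.06 ≈ 205.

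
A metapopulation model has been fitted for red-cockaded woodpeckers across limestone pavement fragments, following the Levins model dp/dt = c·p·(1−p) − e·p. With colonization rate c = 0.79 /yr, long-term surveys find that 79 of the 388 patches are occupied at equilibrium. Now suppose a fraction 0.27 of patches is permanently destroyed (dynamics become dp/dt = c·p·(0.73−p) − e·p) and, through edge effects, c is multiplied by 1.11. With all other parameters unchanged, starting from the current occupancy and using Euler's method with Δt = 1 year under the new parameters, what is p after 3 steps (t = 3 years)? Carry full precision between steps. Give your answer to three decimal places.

0.129

Observed p* = 79/388 = 0.20361.
Balance c(1−p*) = e gives e = 0.79×(1 − 0.20361) = 0.62915.
Starting from p₀ = 0.20361; update p ← p + (dp/dt)·Δt with the new parameters.
step 1: Δp = -0.03412, p = 0.16949
step 2: Δp = -0.02333, p = 0.14616
step 3: Δp = -0.01713, p = 0.12904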